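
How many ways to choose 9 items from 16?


C(16,9) = 16!/(9! × 7!)
= 20922789888000/(362880 × 5040)
= 11440

C(16,9) = 11440


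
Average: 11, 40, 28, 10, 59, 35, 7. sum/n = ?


Sum = 11 + 40 + 28 + 10 + 59 + 35 + 7 = 190
n = 7
Mean = 190/7 = 27.1429

Mean = 27.1429


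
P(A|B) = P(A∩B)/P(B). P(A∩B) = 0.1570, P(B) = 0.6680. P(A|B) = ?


P(A|B) = 0.1570/0.6680 = 0.2350

P(A|B) = 0.2350


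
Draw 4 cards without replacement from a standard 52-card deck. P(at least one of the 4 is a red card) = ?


P(at least one) = 1 - P(none)
P(none) = (26/52) × (25/51) × (24/50) × (23/49) = 0.055222
P(at least one) = 1 - 0.055222 = 0.9448

P = 0.9448


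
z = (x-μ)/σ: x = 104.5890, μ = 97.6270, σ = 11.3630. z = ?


z = (104.5890 - 97.6270)/11.3630
= 6.9620/11.3630
= 0.6127

z = 0.6127


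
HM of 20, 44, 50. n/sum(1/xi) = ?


Sum of reciprocals = 1/20 + 1/44 + 1/50 = 0.092727
HM = 3/0.092727 = 32.3529

HM = 32.3529


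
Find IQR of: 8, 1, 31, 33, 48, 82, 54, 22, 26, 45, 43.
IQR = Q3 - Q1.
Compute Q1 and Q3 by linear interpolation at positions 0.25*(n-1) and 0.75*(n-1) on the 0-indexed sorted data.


Sorted: 1, 8, 22, 26, 31, 33, 43, 45, 48, 54, 82
Q1 (25th %ile) = 24.0000
Q3 (75th %ile) = 46.5000
IQR = 46.5000 - 24.0000 = 22.5000

IQR = 22.5000


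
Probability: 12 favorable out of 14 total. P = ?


P = 12/14 = 0.8571

P = 0.8571


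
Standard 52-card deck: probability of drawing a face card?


12 face cards in 52 cards
P = 12/52 = 0.2308

P = 0.2308


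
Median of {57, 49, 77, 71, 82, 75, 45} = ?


Sorted: 45, 49, 57, 71, 75, 77, 82
n = 7 (odd)
Middle value = 71

Median = 71


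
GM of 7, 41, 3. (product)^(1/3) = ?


Product = 7 × 41 × 3 = 861
GM = 861^(1/3) = 9.5134

GM = 9.5134


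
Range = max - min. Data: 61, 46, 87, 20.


Max = 87, Min = 20
Range = 87 - 20 = 67

Range = 67


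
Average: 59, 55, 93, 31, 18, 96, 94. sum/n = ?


Sum = 59 + 55 + 93 + 31 + 18 + 96 + 94 = 446
n = 7
Mean = 446/7 = 63.7143

Mean = 63.7143


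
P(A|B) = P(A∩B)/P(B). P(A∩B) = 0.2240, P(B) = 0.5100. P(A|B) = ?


P(A|B) = 0.2240/0.5100 = 0.4392

P(A|B) = 0.4392


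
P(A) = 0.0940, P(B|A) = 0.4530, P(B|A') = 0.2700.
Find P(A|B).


P(B) = P(B|A)*P(A) + P(B|A')*P(A')
= 0.4530*0.0940 + 0.2700*0.9060
= 0.042582 + 0.244620 = 0.287202
P(A|B) = 0.042582/0.287202 = 0.1483

P(A|B) = 0.1483


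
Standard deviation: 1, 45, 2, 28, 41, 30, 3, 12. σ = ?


Mean = 20.2500
Variance = 283.4375
SD = sqrt(283.4375) = 16.8356

SD = 16.8356


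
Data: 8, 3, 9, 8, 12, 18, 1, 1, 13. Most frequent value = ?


Frequencies: 1:2, 3:1, 8:2, 9:1, 12:1, 13:1, 18:1
Max frequency = 2
Mode = 1, 8

Mode = 1, 8


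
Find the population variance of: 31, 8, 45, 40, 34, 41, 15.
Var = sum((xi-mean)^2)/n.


Mean = 30.5714
Squared deviations: 0.1837, 509.4694, 208.1837, 88.8980, 11.7551, 108.7551, 242.4694
Sum = 1169.7143
Variance = 1169.7143/7 = 167.1020

Variance = 167.1020


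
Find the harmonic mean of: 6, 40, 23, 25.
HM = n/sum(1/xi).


Sum of reciprocals = 1/6 + 1/40 + 1/23 + 1/25 = 0.275145
HM = 4/0.275145 = 14.5378

HM = 14.5378


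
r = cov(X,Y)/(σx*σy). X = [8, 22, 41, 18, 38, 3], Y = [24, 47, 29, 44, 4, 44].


Mean X = 21.6667, Mean Y = 32.0000
SD X = 14.079141, SD Y = 15.110703
Cov = -111.500000
r = -111.500000/(14.079141*15.110703) = -0.5241

r = -0.5241


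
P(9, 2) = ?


P(9,2) = 9!/7!
= 362880/5040
= 72

P(9,2) = 72


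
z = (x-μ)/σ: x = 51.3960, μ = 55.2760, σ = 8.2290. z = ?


z = (51.3960 - 55.2760)/8.2290
= -3.8800/8.2290
= -0.4715

z = -0.4715


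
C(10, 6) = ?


C(10,6) = 10!/(6! × 4!)
= 3628800/(720 × 24)
= 210

C(10,6) = 210


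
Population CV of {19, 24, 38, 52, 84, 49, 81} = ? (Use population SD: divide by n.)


Mean = 49.5714
SD = 23.6091
CV = (23.6091/49.5714)*100 = 47.6263%

CV = 47.6263%


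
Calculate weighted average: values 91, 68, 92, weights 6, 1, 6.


Numerator = 91*6 + 68*1 + 92*6 = 1166
Denominator = 6 + 1 + 6 = 13
WM = 1166/13 = 89.6923

WM = 89.6923


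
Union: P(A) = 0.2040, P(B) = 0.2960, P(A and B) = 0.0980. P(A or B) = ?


P(A∪B) = 0.2040 + 0.2960 - 0.0980
= 0.5000 - 0.0980
= 0.4020

P(A∪B) = 0.4020


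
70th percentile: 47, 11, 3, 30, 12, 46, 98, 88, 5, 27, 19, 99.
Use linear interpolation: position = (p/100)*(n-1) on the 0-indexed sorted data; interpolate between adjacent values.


Sorted: 3, 5, 11, 12, 19, 27, 30, 46, 47, 88, 98, 99
n = 12
Index = 70/100 * 11 = 7.7000
Lower = data[7] = 46, Upper = data[8] = 47
P70 = 46 + 0.7000*(1) = 46.7000

P70 = 46.7000


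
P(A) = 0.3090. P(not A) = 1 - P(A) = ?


P(not A) = 1 - 0.3090 = 0.6910

P(not A) = 0.6910


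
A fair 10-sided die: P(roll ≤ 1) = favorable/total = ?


Favorable outcomes (roll ≤ 1): 1
Total outcomes = 10
P = 1/10 = 0.1000

P = 0.1000


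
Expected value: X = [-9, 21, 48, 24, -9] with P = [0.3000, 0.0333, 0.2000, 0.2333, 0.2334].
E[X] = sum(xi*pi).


E[X] = -9*0.3000 + 21*0.0333 + 48*0.2000 + 24*0.2333 - 9*0.2334
= -2.7000 + 0.6993 + 9.6000 + 5.5992 - 2.1006
= 11.0979

E[X] = 11.0979


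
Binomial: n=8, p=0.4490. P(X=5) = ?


C(8,5) = 56
p^5 = 0.018249
(1-p)^3 = 0.167284
P = 56 * 0.018249 * 0.167284 = 0.1710

P(X=5) = 0.1710


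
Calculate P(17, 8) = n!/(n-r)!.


P(17,8) = 17!/9!
= 355687428096000/362880
= 980179200

P(17,8) = 980179200


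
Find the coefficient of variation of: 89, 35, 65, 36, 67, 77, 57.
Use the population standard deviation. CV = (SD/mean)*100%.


Mean = 60.8571
SD = 18.5505
CV = (18.5505/60.8571)*100 = 30.4821%

CV = 30.4821%


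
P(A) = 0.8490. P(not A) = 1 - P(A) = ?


P(not A) = 1 - 0.8490 = 0.1510

P(not A) = 0.1510


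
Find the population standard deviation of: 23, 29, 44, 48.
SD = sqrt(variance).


Mean = 36.0000
Variance = 106.5000
SD = sqrt(106.5000) = 10.3199

SD = 10.3199


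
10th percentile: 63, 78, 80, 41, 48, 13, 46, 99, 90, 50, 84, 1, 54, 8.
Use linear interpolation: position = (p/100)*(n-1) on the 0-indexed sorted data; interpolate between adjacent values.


Sorted: 1, 8, 13, 41, 46, 48, 50, 54, 63, 78, 80, 84, 90, 99
n = 14
Index = 10/100 * 13 = 1.3000
Lower = data[1] = 8, Upper = data[2] = 13
P10 = 8 + 0.3000*(5) = 9.5000

P10 = 9.5000


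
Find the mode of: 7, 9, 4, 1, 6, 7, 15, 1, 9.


Frequencies: 1:2, 4:1, 6:1, 7:2, 9:2, 15:1
Max frequency = 2
Mode = 1, 7, 9

Mode = 1, 7, 9


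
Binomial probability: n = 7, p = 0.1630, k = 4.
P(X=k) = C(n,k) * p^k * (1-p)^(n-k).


C(7,4) = 35
p^4 = 0.000706
(1-p)^3 = 0.586376
P = 35 * 0.000706 * 0.586376 = 0.0145

P(X=4) = 0.0145


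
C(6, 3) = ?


C(6,3) = 6!/(3! × 3!)
= 720/(6 × 6)
= 20

C(6,3) = 20


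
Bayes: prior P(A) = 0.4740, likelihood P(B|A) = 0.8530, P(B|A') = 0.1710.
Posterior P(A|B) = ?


P(B) = P(B|A)*P(A) + P(B|A')*P(A')
= 0.8530*0.4740 + 0.1710*0.5260
= 0.404322 + 0.089946 = 0.494268
P(A|B) = 0.404322/0.494268 = 0.8180

P(A|B) = 0.8180


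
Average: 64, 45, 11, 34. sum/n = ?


Sum = 64 + 45 + 11 + 34 = 154
n = 4
Mean = 154/4 = 38.5000

Mean = 38.5000


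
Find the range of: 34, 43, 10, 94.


Max = 94, Min = 10
Range = 94 - 10 = 84

Range = 84


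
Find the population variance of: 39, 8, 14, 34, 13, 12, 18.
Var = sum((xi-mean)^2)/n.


Mean = 19.7143
Squared deviations: 371.9388, 137.2245, 32.6531, 204.0816, 45.0816, 59.5102, 2.9388
Sum = 853.4286
Variance = 853.4286/7 = 121.9184

Variance = 121.9184


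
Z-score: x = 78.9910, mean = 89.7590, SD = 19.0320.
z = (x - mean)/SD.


z = (78.9910 - 89.7590)/19.0320
= -10.7680/19.0320
= -0.5658

z = -0.5658


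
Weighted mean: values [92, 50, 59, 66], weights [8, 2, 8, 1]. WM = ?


Numerator = 92*8 + 50*2 + 59*8 + 66*1 = 1374
Denominator = 8 + 2 + 8 + 1 = 19
WM = 1374/19 = 72.3158

WM = 72.3158


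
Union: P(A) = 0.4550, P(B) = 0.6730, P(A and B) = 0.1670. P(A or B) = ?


P(A∪B) = 0.4550 + 0.6730 - 0.1670
= 1.1280 - 0.1670
= 0.9610

P(A∪B) = 0.9610


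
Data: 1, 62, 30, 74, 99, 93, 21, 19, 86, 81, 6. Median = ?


Sorted: 1, 6, 19, 21, 30, 62, 74, 81, 86, 93, 99
n = 11 (odd)
Middle value = 62

Median = 62


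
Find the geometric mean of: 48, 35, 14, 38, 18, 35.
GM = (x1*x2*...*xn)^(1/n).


Product = 48 × 35 × 14 × 38 × 18 × 35 = 563068800
GM = 563068800^(1/6) = 28.7360

GM = 28.7360


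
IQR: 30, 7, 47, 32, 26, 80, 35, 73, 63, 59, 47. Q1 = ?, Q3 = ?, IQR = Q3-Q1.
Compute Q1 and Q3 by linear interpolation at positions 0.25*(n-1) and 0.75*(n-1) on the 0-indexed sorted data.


Sorted: 7, 26, 30, 32, 35, 47, 47, 59, 63, 73, 80
Q1 (25th %ile) = 31.0000
Q3 (75th %ile) = 61.0000
IQR = 61.0000 - 31.0000 = 30.0000

IQR = 30.0000


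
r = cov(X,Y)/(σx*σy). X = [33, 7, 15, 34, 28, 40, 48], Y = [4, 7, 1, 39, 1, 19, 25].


Mean X = 29.2857, Mean Y = 13.7143
SD X = 13.111764, SD Y = 13.402711
Cov = 99.795918
r = 99.795918/(13.111764*13.402711) = 0.5679

r = 0.5679


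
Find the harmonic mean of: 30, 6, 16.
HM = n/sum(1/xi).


Sum of reciprocals = 1/30 + 1/6 + 1/16 = 0.262500
HM = 3/0.262500 = 11.4286

HM = 11.4286


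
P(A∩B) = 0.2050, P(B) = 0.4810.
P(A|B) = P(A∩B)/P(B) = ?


P(A|B) = 0.2050/0.4810 = 0.4262

P(A|B) = 0.4262


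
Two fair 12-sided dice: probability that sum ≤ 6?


Total outcomes = 12×12 = 144
Favorable (sum ≤ 6): 15
P = 15/144 = 0.1042

P = 0.1042


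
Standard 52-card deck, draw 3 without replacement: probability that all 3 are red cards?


P(all red cards) = (26/52) × (25/51) × (24/50)
= 0.1176

P = 0.1176


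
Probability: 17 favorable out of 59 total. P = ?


P = 17/59 = 0.2881

P = 0.2881


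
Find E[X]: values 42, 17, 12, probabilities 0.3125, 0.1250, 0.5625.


E[X] = 42*0.3125 + 17*0.1250 + 12*0.5625
= 13.1250 + 2.1250 + 6.7500
= 22.0000

E[X] = 22.0000


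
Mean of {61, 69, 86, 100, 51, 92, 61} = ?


Sum = 61 + 69 + 86 + 100 + 51 + 92 + 61 = 520
n = 7
Mean = 520/7 = 74.2857

Mean = 74.2857


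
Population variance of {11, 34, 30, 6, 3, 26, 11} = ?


Mean = 17.2857
Squared deviations: 39.5102, 279.3673, 161.6531, 127.3673, 204.0816, 75.9388, 39.5102
Sum = 927.4286
Variance = 927.4286/7 = 132.4898

Variance = 132.4898


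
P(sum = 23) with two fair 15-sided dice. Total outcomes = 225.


Total outcomes = 15×15 = 225
Favorable (sum = 23): 8
P = 8/225 = 0.0356

P = 0.0356


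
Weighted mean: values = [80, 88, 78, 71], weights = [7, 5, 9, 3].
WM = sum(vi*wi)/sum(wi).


Numerator = 80*7 + 88*5 + 78*9 + 71*3 = 1915
Denominator = 7 + 5 + 9 + 3 = 24
WM = 1915/24 = 79.7917

WM = 79.7917


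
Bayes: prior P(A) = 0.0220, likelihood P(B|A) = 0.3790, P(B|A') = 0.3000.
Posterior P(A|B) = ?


P(B) = P(B|A)*P(A) + P(B|A')*P(A')
= 0.3790*0.0220 + 0.3000*0.9780
= 0.008338 + 0.293400 = 0.301738
P(A|B) = 0.008338/0.301738 = 0.0276

P(A|B) = 0.0276


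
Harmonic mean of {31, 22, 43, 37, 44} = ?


Sum of reciprocals = 1/31 + 1/22 + 1/43 + 1/37 + 1/44 = 0.150723
HM = 5/0.150723 = 33.1735

HM = 33.1735


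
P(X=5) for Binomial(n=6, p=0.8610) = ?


C(6,5) = 6
p^5 = 0.473168
(1-p)^1 = 0.139000
P = 6 * 0.473168 * 0.139000 = 0.3946

P(X=5) = 0.3946


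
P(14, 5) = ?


P(14,5) = 14!/9!
= 87178291200/362880
= 240240

P(14,5) = 240240


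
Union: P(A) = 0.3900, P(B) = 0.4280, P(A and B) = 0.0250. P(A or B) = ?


P(A∪B) = 0.3900 + 0.4280 - 0.0250
= 0.8180 - 0.0250
= 0.7930

P(A∪B) = 0.7930


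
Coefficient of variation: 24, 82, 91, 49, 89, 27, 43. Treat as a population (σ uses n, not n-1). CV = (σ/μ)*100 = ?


Mean = 57.8571
SD = 26.8564
CV = (26.8564/57.8571)*100 = 46.4184%

CV = 46.4184%


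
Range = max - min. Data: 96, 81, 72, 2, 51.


Max = 96, Min = 2
Range = 96 - 2 = 94

Range = 94


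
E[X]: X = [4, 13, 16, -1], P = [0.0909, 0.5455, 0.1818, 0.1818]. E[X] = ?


E[X] = 4*0.0909 + 13*0.5455 + 16*0.1818 - 1*0.1818
= 0.3636 + 7.0915 + 2.9088 - 0.1818
= 10.1821

E[X] = 10.1821


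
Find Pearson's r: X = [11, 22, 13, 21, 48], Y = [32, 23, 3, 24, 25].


Mean X = 23.0000, Mean Y = 21.4000
SD X = 13.221195, SD Y = 9.728309
Cov = 28.000000
r = 28.000000/(13.221195*9.728309) = 0.2177

r = 0.2177


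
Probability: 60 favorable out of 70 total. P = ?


P = 60/70 = 0.8571

P = 0.8571


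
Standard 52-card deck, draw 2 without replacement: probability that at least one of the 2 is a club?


P(at least one) = 1 - P(none)
P(none) = (39/52) × (38/51) = 0.558824
P(at least one) = 1 - 0.558824 = 0.4412

P = 0.4412


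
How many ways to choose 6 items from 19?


C(19,6) = 19!/(6! × 13!)
= 121645100408832000/(720 × 6227020800)
= 27132

C(19,6) = 27132


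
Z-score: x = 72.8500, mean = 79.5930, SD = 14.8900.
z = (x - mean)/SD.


z = (72.8500 - 79.5930)/14.8900
= -6.7430/14.8900
= -0.4529

z = -0.4529


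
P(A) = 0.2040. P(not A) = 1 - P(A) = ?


P(not A) = 1 - 0.2040 = 0.7960

P(not A) = 0.7960


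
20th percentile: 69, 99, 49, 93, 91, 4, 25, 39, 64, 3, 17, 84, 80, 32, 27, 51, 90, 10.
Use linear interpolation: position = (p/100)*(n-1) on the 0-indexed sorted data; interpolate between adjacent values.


Sorted: 3, 4, 10, 17, 25, 27, 32, 39, 49, 51, 64, 69, 80, 84, 90, 91, 93, 99
n = 18
Index = 20/100 * 17 = 3.4000
Lower = data[3] = 17, Upper = data[4] = 25
P20 = 17 + 0.4000*(8) = 20.2000

P20 = 20.2000


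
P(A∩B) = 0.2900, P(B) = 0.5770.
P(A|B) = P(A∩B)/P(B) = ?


P(A|B) = 0.2900/0.5770 = 0.5026

P(A|B) = 0.5026


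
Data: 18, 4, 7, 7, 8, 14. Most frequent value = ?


Frequencies: 4:1, 7:2, 8:1, 14:1, 18:1
Max frequency = 2
Mode = 7

Mode = 7


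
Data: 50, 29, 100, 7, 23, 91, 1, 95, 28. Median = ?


Sorted: 1, 7, 23, 28, 29, 50, 91, 95, 100
n = 9 (odd)
Middle value = 29

Median = 29


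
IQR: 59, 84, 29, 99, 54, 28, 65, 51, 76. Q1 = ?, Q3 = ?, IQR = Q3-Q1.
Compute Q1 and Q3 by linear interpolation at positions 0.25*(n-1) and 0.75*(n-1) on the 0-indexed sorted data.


Sorted: 28, 29, 51, 54, 59, 65, 76, 84, 99
Q1 (25th %ile) = 51.0000
Q3 (75th %ile) = 76.0000
IQR = 76.0000 - 51.0000 = 25.0000

IQR = 25.0000


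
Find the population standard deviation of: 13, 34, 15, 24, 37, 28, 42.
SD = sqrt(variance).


Mean = 27.5714
Variance = 103.1020
SD = sqrt(103.1020) = 10.1539

SD = 10.1539


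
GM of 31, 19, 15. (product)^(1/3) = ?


Product = 31 × 19 × 15 = 8835
GM = 8835^(1/3) = 20.6729

GM = 20.6729


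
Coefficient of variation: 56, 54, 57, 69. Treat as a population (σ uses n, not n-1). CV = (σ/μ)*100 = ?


Mean = 59.0000
SD = 5.8737
CV = (5.8737/59.0000)*100 = 9.9554%

CV = 9.9554%


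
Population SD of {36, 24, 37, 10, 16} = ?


Mean = 24.6000
Variance = 114.2400
SD = sqrt(114.2400) = 10.6883

SD = 10.6883


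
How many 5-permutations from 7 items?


P(7,5) = 7!/2!
= 5040/2
= 2520

P(7,5) = 2520


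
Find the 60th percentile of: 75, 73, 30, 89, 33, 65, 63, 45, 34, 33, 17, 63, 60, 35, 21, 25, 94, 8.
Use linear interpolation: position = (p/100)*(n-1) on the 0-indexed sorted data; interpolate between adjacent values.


Sorted: 8, 17, 21, 25, 30, 33, 33, 34, 35, 45, 60, 63, 63, 65, 73, 75, 89, 94
n = 18
Index = 60/100 * 17 = 10.2000
Lower = data[10] = 60, Upper = data[11] = 63
P60 = 60 + 0.2000*(3) = 60.6000

P60 = 60.6000


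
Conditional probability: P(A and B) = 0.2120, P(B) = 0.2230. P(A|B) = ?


P(A|B) = 0.2120/0.2230 = 0.9507

P(A|B) = 0.9507


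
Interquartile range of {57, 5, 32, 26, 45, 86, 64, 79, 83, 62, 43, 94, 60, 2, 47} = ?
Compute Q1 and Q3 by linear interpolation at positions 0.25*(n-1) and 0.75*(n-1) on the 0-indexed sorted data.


Sorted: 2, 5, 26, 32, 43, 45, 47, 57, 60, 62, 64, 79, 83, 86, 94
Q1 (25th %ile) = 37.5000
Q3 (75th %ile) = 71.5000
IQR = 71.5000 - 37.5000 = 34.0000

IQR = 34.0000


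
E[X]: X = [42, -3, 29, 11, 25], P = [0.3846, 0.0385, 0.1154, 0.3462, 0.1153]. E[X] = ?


E[X] = 42*0.3846 - 3*0.0385 + 29*0.1154 + 11*0.3462 + 25*0.1153
= 16.1532 - 0.1155 + 3.3466 + 3.8082 + 2.8825
= 26.0750

E[X] = 26.0750


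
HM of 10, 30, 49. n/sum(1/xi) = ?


Sum of reciprocals = 1/10 + 1/30 + 1/49 = 0.153741
HM = 3/0.153741 = 19.5133

HM = 19.5133


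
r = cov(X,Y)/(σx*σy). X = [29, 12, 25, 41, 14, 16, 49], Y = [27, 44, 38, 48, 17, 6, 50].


Mean X = 26.5714, Mean Y = 32.8571
SD X = 13.102422, SD Y = 15.495885
Cov = 128.795918
r = 128.795918/(13.102422*15.495885) = 0.6344

r = 0.6344


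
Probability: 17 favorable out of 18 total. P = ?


P = 17/18 = 0.9444

P = 0.9444


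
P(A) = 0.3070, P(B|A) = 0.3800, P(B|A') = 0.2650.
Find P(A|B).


P(B) = P(B|A)*P(A) + P(B|A')*P(A')
= 0.3800*0.3070 + 0.2650*0.6930
= 0.116660 + 0.183645 = 0.300305
P(A|B) = 0.116660/0.300305 = 0.3885

P(A|B) = 0.3885


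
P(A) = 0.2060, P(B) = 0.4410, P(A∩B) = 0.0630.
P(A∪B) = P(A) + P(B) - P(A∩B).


P(A∪B) = 0.2060 + 0.4410 - 0.0630
= 0.6470 - 0.0630
= 0.5840

P(A∪B) = 0.5840


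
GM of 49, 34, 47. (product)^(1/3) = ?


Product = 49 × 34 × 47 = 78302
GM = 78302^(1/3) = 42.7817

GM = 42.7817


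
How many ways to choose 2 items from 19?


C(19,2) = 19!/(2! × 17!)
= 121645100408832000/(2 × 355687428096000)
= 171

C(19,2) = 171


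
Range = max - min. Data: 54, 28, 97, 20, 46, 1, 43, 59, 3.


Max = 97, Min = 1
Range = 97 - 1 = 96

Range = 96


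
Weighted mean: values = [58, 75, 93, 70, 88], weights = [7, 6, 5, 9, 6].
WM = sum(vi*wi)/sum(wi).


Numerator = 58*7 + 75*6 + 93*5 + 70*9 + 88*6 = 2479
Denominator = 7 + 6 + 5 + 9 + 6 = 33
WM = 2479/33 = 75.1212

WM = 75.1212


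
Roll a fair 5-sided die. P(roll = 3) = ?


Favorable outcomes (roll = 3): 1
Total outcomes = 5
P = 1/5 = 0.2000

P = 0.2000


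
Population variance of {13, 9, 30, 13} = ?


Mean = 16.2500
Squared deviations: 10.5625, 52.5625, 189.0625, 10.5625
Sum = 262.7500
Variance = 262.7500/4 = 65.6875

Variance = 65.6875


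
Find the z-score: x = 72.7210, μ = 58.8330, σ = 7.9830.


z = (72.7210 - 58.8330)/7.9830
= 13.8880/7.9830
= 1.7397

z = 1.7397


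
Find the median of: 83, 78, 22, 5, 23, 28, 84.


Sorted: 5, 22, 23, 28, 78, 83, 84
n = 7 (odd)
Middle value = 28

Median = 28


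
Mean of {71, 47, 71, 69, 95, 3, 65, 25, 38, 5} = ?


Sum = 71 + 47 + 71 + 69 + 95 + 3 + 65 + 25 + 38 + 5 = 489
n = 10
Mean = 489/10 = 48.9000

Mean = 48.9000


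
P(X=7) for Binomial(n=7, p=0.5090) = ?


C(7,7) = 1
p^7 = 0.008852
(1-p)^0 = 1.000000
P = 1 * 0.008852 * 1.000000 = 0.0089

P(X=7) = 0.0089


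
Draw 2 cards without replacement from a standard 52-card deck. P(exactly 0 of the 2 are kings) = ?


Hypergeometric: P(X=0) = C(4,0)·C(48,2) / C(52,2)
= 1 × 1128 / 1326
= 1128/1326 = 0.8507

P = 0.8507


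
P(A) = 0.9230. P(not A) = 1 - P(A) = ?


P(not A) = 1 - 0.9230 = 0.0770

P(not A) = 0.0770


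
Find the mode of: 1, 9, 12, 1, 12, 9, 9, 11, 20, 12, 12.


Frequencies: 1:2, 9:3, 11:1, 12:4, 20:1
Max frequency = 4
Mode = 12

Mode = 12


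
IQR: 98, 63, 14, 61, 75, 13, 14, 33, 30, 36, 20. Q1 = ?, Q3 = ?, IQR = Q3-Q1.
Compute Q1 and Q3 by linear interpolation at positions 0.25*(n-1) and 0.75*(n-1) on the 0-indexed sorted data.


Sorted: 13, 14, 14, 20, 30, 33, 36, 61, 63, 75, 98
Q1 (25th %ile) = 17.0000
Q3 (75th %ile) = 62.0000
IQR = 62.0000 - 17.0000 = 45.0000

IQR = 45.0000


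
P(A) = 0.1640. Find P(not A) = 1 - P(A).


P(not A) = 1 - 0.1640 = 0.8360

P(not A) = 0.8360


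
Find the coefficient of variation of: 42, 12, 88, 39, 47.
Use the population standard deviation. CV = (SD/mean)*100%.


Mean = 45.6000
SD = 24.4344
CV = (24.4344/45.6000)*100 = 53.5842%

CV = 53.5842%


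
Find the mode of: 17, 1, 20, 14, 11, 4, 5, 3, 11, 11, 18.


Frequencies: 1:1, 3:1, 4:1, 5:1, 11:3, 14:1, 17:1, 18:1, 20:1
Max frequency = 3
Mode = 11

Mode = 11


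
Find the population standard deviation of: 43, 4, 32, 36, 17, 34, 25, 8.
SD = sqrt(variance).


Mean = 24.8750
Variance = 171.1094
SD = sqrt(171.1094) = 13.0809

SD = 13.0809


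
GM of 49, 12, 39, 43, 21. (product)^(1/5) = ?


Product = 49 × 12 × 39 × 43 × 21 = 20707596
GM = 20707596^(1/5) = 29.0553

GM = 29.0553


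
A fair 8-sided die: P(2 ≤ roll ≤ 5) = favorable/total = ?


Favorable outcomes (2 ≤ roll ≤ 5): 4
Total outcomes = 8
P = 4/8 = 0.5000

P = 0.5000


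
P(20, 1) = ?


P(20,1) = 20!/19!
= 2432902008176640000/121645100408832000
= 20

P(20,1) = 20


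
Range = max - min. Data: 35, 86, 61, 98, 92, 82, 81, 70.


Max = 98, Min = 35
Range = 98 - 35 = 63

Range = 63


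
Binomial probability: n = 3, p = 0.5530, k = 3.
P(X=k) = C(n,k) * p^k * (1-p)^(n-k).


C(3,3) = 1
p^3 = 0.169112
(1-p)^0 = 1.000000
P = 1 * 0.169112 * 1.000000 = 0.1691

P(X=3) = 0.1691


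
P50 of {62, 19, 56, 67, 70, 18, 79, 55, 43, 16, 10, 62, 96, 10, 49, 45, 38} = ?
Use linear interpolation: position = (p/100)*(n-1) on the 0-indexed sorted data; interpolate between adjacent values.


Sorted: 10, 10, 16, 18, 19, 38, 43, 45, 49, 55, 56, 62, 62, 67, 70, 79, 96
n = 17
Index = 50/100 * 16 = 8.0000
Lower = data[8] = 49, Upper = data[9] = 55
P50 = 49 + 0*(6) = 49.0000

P50 = 49.0000


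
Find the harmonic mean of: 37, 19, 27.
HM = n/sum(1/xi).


Sum of reciprocals = 1/37 + 1/19 + 1/27 = 0.116696
HM = 3/0.116696 = 25.7079

HM = 25.7079


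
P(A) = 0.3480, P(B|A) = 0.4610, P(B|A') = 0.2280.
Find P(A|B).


P(B) = P(B|A)*P(A) + P(B|A')*P(A')
= 0.4610*0.3480 + 0.2280*0.6520
= 0.160428 + 0.148656 = 0.309084
P(A|B) = 0.160428/0.309084 = 0.5190

P(A|B) = 0.5190


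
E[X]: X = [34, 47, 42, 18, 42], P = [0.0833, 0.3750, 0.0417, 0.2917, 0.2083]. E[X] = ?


E[X] = 34*0.0833 + 47*0.3750 + 42*0.0417 + 18*0.2917 + 42*0.2083
= 2.8322 + 17.6250 + 1.7514 + 5.2506 + 8.7486
= 36.2078

E[X] = 36.2078


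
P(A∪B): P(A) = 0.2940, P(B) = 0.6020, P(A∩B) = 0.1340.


P(A∪B) = 0.2940 + 0.6020 - 0.1340
= 0.8960 - 0.1340
= 0.7620

P(A∪B) = 0.7620


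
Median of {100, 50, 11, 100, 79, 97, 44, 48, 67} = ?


Sorted: 11, 44, 48, 50, 67, 79, 97, 100, 100
n = 9 (odd)
Middle value = 67

Median = 67


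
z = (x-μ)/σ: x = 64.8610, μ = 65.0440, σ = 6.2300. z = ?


z = (64.8610 - 65.0440)/6.2300
= -0.1830/6.2300
= -0.0294

z = -0.0294


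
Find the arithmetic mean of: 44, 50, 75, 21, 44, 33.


Sum = 44 + 50 + 75 + 21 + 44 + 33 = 267
n = 6
Mean = 267/6 = 44.5000

Mean = 44.5000


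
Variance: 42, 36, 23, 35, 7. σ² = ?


Mean = 28.6000
Squared deviations: 179.5600, 54.7600, 31.3600, 40.9600, 466.5600
Sum = 773.2000
Variance = 773.2000/5 = 154.6400

Variance = 154.6400


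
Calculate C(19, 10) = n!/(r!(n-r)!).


C(19,10) = 19!/(10! × 9!)
= 121645100408832000/(3628800 × 362880)
= 92378

C(19,10) = 92378


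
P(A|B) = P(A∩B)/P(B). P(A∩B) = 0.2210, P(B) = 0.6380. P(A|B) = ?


P(A|B) = 0.2210/0.6380 = 0.3464

P(A|B) = 0.3464


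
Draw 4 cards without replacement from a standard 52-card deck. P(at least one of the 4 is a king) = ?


P(at least one) = 1 - P(none)
P(none) = (48/52) × (47/51) × (46/50) × (45/49) = 0.718737
P(at least one) = 1 - 0.718737 = 0.2813

P = 0.2813


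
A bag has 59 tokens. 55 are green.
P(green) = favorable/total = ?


P = 55/59 = 0.9322

P = 0.9322


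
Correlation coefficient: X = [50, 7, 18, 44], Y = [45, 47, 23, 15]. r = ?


Mean X = 29.7500, Mean Y = 32.5000
SD X = 17.809759, SD Y = 13.811227
Cov = -53.625000
r = -53.625000/(17.809759*13.811227) = -0.2180

r = -0.2180


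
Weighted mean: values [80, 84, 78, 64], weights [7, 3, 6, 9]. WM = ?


Numerator = 80*7 + 84*3 + 78*6 + 64*9 = 1856
Denominator = 7 + 3 + 6 + 9 = 25
WM = 1856/25 = 74.2400

WM = 74.2400


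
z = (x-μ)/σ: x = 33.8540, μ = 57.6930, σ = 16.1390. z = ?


z = (33.8540 - 57.6930)/16.1390
= -23.8390/16.1390
= -1.4771

z = -1.4771


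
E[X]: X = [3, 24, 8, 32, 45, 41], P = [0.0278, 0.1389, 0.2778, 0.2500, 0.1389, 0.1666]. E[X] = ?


E[X] = 3*0.0278 + 24*0.1389 + 8*0.2778 + 32*0.2500 + 45*0.1389 + 41*0.1666
= 0.0834 + 3.3336 + 2.2224 + 8.0000 + 6.2505 + 6.8306
= 26.7205

E[X] = 26.7205


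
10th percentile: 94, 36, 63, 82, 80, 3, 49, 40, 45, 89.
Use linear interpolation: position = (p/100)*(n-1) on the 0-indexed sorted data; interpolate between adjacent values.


Sorted: 3, 36, 40, 45, 49, 63, 80, 82, 89, 94
n = 10
Index = 10/100 * 9 = 0.9000
Lower = data[0] = 3, Upper = data[1] = 36
P10 = 3 + 0.9000*(33) = 32.7000

P10 = 32.7000


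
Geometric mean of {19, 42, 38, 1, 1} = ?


Product = 19 × 42 × 38 × 1 × 1 = 30324
GM = 30324^(1/5) = 7.8769

GM = 7.8769


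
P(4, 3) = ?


P(4,3) = 4!/1!
= 24/1
= 24

P(4,3) = 24


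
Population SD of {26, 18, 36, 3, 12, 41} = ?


Mean = 22.6667
Variance = 174.5556
SD = sqrt(174.5556) = 13.2119

SD = 13.2119


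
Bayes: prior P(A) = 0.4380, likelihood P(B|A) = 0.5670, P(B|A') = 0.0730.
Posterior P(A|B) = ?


P(B) = P(B|A)*P(A) + P(B|A')*P(A')
= 0.5670*0.4380 + 0.0730*0.5620
= 0.248346 + 0.041026 = 0.289372
P(A|B) = 0.248346/0.289372 = 0.8582

P(A|B) = 0.8582


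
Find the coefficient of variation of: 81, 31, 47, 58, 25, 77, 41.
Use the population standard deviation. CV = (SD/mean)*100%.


Mean = 51.4286
SD = 20.0560
CV = (20.0560/51.4286)*100 = 38.9979%

CV = 38.9979%


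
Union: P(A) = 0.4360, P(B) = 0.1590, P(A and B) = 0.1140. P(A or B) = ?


P(A∪B) = 0.4360 + 0.1590 - 0.1140
= 0.5950 - 0.1140
= 0.4810

P(A∪B) = 0.4810


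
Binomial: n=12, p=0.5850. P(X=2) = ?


C(12,2) = 66
p^2 = 0.342225
(1-p)^10 = 0.000152
P = 66 * 0.342225 * 0.000152 = 0.0034

P(X=2) = 0.0034


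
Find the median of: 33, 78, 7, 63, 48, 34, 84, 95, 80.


Sorted: 7, 33, 34, 48, 63, 78, 80, 84, 95
n = 9 (odd)
Middle value = 63

Median = 63


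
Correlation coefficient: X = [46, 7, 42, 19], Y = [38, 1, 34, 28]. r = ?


Mean X = 28.5000, Mean Y = 25.2500
SD X = 16.132266, SD Y = 14.446020
Cov = 209.125000
r = 209.125000/(16.132266*14.446020) = 0.8974

r = 0.8974


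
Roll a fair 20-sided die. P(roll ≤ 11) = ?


Favorable outcomes (roll ≤ 11): 11
Total outcomes = 20
P = 11/20 = 0.5500

P = 0.5500


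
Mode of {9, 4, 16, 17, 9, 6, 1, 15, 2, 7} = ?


Frequencies: 1:1, 2:1, 4:1, 6:1, 7:1, 9:2, 15:1, 16:1, 17:1
Max frequency = 2
Mode = 9

Mode = 9


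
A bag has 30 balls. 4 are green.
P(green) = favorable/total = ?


P = 4/30 = 0.1333

P = 0.1333


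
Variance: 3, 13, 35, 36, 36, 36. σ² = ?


Mean = 26.5000
Squared deviations: 552.2500, 182.2500, 72.2500, 90.2500, 90.2500, 90.2500
Sum = 1077.5000
Variance = 1077.5000/6 = 179.5833

Variance = 179.5833


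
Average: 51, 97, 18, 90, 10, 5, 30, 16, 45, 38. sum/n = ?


Sum = 51 + 97 + 18 + 90 + 10 + 5 + 30 + 16 + 45 + 38 = 400
n = 10
Mean = 400/10 = 40.0000

Mean = 40.0000


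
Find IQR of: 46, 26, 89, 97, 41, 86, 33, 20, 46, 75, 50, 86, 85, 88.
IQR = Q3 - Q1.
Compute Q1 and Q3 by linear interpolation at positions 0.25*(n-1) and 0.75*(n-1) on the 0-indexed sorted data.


Sorted: 20, 26, 33, 41, 46, 46, 50, 75, 85, 86, 86, 88, 89, 97
Q1 (25th %ile) = 42.2500
Q3 (75th %ile) = 86.0000
IQR = 86.0000 - 42.2500 = 43.7500

IQR = 43.7500


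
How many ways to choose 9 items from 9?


C(9,9) = 9!/(9! × 0!)
= 362880/(362880 × 1)
= 1

C(9,9) = 1


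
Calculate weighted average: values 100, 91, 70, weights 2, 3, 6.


Numerator = 100*2 + 91*3 + 70*6 = 893
Denominator = 2 + 3 + 6 = 11
WM = 893/11 = 81.1818

WM = 81.1818


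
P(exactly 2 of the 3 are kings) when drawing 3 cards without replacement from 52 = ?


Hypergeometric: P(X=2) = C(4,2)·C(48,1) / C(52,3)
= 6 × 48 / 22100
= 288/22100 = 0.0130

P = 0.0130


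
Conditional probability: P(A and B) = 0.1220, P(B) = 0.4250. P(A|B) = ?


P(A|B) = 0.1220/0.4250 = 0.2871

P(A|B) = 0.2871


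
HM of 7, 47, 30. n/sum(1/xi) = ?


Sum of reciprocals = 1/7 + 1/47 + 1/30 = 0.197467
HM = 3/0.197467 = 15.1924

HM = 15.1924


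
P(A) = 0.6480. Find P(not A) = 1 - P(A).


P(not A) = 1 - 0.6480 = 0.3520

P(not A) = 0.3520


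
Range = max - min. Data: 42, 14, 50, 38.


Max = 50, Min = 14
Range = 50 - 14 = 36

Range = 36


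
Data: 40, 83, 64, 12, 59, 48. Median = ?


Sorted: 12, 40, 48, 59, 64, 83
n = 6 (even)
Middle values: 48 and 59
Median = (48+59)/2 = 53.5000

Median = 53.5000


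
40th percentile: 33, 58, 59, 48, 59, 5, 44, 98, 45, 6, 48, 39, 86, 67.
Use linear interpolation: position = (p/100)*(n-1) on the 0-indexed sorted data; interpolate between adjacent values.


Sorted: 5, 6, 33, 39, 44, 45, 48, 48, 58, 59, 59, 67, 86, 98
n = 14
Index = 40/100 * 13 = 5.2000
Lower = data[5] = 45, Upper = data[6] = 48
P40 = 45 + 0.2000*(3) = 45.6000

P40 = 45.6000


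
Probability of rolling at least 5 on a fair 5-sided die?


Favorable outcomes (roll ≥ 5): 1
Total outcomes = 5
P = 1/5 = 0.2000

P = 0.2000


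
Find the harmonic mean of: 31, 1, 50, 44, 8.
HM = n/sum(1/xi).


Sum of reciprocals = 1/31 + 1/1 + 1/50 + 1/44 + 1/8 = 1.199985
HM = 5/1.199985 = 4.1667

HM = 4.1667


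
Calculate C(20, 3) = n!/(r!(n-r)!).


C(20,3) = 20!/(3! × 17!)
= 2432902008176640000/(6 × 355687428096000)
= 1140

C(20,3) = 1140


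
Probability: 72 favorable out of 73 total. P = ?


P = 72/73 = 0.9863

P = 0.9863


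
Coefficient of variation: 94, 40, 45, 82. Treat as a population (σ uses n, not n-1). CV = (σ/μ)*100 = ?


Mean = 65.2500
SD = 23.2096
CV = (23.2096/65.2500)*100 = 35.5703%

CV = 35.5703%


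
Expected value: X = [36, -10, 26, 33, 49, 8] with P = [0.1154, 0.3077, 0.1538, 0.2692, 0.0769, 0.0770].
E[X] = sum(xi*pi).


E[X] = 36*0.1154 - 10*0.3077 + 26*0.1538 + 33*0.2692 + 49*0.0769 + 8*0.0770
= 4.1544 - 3.0770 + 3.9988 + 8.8836 + 3.7681 + 0.6160
= 18.3439

E[X] = 18.3439


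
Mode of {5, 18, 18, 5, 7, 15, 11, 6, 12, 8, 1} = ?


Frequencies: 1:1, 5:2, 6:1, 7:1, 8:1, 11:1, 12:1, 15:1, 18:2
Max frequency = 2
Mode = 5, 18

Mode = 5, 18


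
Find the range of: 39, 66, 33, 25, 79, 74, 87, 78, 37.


Max = 87, Min = 25
Range = 87 - 25 = 62

Range = 62


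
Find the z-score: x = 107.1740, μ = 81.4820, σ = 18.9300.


z = (107.1740 - 81.4820)/18.9300
= 25.6920/18.9300
= 1.3572

z = 1.3572


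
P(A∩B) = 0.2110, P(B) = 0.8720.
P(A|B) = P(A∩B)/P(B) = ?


P(A|B) = 0.2110/0.8720 = 0.2420

P(A|B) = 0.2420


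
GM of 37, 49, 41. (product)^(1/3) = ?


Product = 37 × 49 × 41 = 74333
GM = 74333^(1/3) = 42.0462

GM = 42.0462


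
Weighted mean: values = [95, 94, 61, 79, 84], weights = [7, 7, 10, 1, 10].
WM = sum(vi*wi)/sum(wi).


Numerator = 95*7 + 94*7 + 61*10 + 79*1 + 84*10 = 2852
Denominator = 7 + 7 + 10 + 1 + 10 = 35
WM = 2852/35 = 81.4857

WM = 81.4857


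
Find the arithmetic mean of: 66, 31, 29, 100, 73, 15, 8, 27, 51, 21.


Sum = 66 + 31 + 29 + 100 + 73 + 15 + 8 + 27 + 51 + 21 = 421
n = 10
Mean = 421/10 = 42.1000

Mean = 42.1000


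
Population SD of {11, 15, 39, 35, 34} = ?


Mean = 26.8000
Variance = 131.3600
SD = sqrt(131.3600) = 11.4612

SD = 11.4612


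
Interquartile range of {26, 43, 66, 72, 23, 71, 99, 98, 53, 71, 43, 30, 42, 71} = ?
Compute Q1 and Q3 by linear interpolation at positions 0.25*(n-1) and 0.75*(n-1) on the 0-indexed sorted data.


Sorted: 23, 26, 30, 42, 43, 43, 53, 66, 71, 71, 71, 72, 98, 99
Q1 (25th %ile) = 42.2500
Q3 (75th %ile) = 71.0000
IQR = 71.0000 - 42.2500 = 28.7500

IQR = 28.7500


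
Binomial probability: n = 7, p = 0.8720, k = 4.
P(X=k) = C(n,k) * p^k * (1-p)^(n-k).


C(7,4) = 35
p^4 = 0.578184
(1-p)^3 = 0.002097
P = 35 * 0.578184 * 0.002097 = 0.0424

P(X=4) = 0.0424


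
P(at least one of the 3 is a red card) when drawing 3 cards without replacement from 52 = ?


P(at least one) = 1 - P(none)
P(none) = (26/52) × (25/51) × (24/50) = 0.117647
P(at least one) = 1 - 0.117647 = 0.8824

P = 0.8824


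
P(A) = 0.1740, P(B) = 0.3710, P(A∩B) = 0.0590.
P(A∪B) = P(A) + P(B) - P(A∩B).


P(A∪B) = 0.1740 + 0.3710 - 0.0590
= 0.5450 - 0.0590
= 0.4860

P(A∪B) = 0.4860


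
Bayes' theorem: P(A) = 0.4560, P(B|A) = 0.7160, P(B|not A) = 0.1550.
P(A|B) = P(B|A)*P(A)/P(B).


P(B) = P(B|A)*P(A) + P(B|A')*P(A')
= 0.7160*0.4560 + 0.1550*0.5440
= 0.326496 + 0.084320 = 0.410816
P(A|B) = 0.326496/0.410816 = 0.7947

P(A|B) = 0.7947


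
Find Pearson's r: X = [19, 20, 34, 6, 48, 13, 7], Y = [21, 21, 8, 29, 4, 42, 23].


Mean X = 21.0000, Mean Y = 21.1429
SD X = 14.081396, SD Y = 11.752551
Cov = -134.857143
r = -134.857143/(14.081396*11.752551) = -0.8149

r = -0.8149


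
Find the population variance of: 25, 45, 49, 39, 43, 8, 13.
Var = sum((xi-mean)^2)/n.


Mean = 31.7143
Squared deviations: 45.0816, 176.5102, 298.7959, 53.0816, 127.3673, 562.3673, 350.2245
Sum = 1613.4286
Variance = 1613.4286/7 = 230.4898

Variance = 230.4898


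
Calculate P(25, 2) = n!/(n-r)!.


P(25,2) = 25!/23!
= 15511210043330985984000000/25852016738884976640000
= 600

P(25,2) = 600


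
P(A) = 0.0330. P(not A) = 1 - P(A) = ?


P(not A) = 1 - 0.0330 = 0.9670

P(not A) = 0.9670


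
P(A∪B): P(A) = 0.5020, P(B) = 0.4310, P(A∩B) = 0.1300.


P(A∪B) = 0.5020 + 0.4310 - 0.1300
= 0.9330 - 0.1300
= 0.8030

P(A∪B) = 0.8030


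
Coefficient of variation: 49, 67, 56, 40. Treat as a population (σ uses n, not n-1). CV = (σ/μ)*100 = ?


Mean = 53.0000
SD = 9.8742
CV = (9.8742/53.0000)*100 = 18.6306%

CV = 18.6306%


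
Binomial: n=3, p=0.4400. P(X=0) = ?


C(3,0) = 1
p^0 = 1.000000
(1-p)^3 = 0.175616
P = 1 * 1.000000 * 0.175616 = 0.1756

P(X=0) = 0.1756


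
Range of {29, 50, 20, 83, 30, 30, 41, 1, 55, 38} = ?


Max = 83, Min = 1
Range = 83 - 1 = 82

Range = 82


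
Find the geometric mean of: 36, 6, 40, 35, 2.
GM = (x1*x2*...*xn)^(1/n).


Product = 36 × 6 × 40 × 35 × 2 = 604800
GM = 604800^(1/5) = 14.3325

GM = 14.3325


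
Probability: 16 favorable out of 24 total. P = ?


P = 16/24 = 0.6667

P = 0.6667


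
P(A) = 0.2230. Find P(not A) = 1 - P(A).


P(not A) = 1 - 0.2230 = 0.7770

P(not A) = 0.7770


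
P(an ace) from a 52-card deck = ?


4 aces in 52 cards
P = 4/52 = 0.0769

P = 0.0769


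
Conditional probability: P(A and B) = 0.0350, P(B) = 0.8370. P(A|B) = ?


P(A|B) = 0.0350/0.8370 = 0.0418

P(A|B) = 0.0418


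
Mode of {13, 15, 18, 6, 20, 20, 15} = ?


Frequencies: 6:1, 13:1, 15:2, 18:1, 20:2
Max frequency = 2
Mode = 15, 20

Mode = 15, 20


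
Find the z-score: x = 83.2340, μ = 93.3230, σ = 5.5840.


z = (83.2340 - 93.3230)/5.5840
= -10.0890/5.5840
= -1.8068

z = -1.8068


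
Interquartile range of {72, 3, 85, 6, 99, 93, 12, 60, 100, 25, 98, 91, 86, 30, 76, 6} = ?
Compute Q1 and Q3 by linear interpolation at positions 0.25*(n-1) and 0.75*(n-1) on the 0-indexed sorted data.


Sorted: 3, 6, 6, 12, 25, 30, 60, 72, 76, 85, 86, 91, 93, 98, 99, 100
Q1 (25th %ile) = 21.7500
Q3 (75th %ile) = 91.5000
IQR = 91.5000 - 21.7500 = 69.7500

IQR = 69.7500


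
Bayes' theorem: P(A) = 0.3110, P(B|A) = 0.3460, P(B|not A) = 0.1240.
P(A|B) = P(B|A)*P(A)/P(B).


P(B) = P(B|A)*P(A) + P(B|A')*P(A')
= 0.3460*0.3110 + 0.1240*0.6890
= 0.107606 + 0.085436 = 0.193042
P(A|B) = 0.107606/0.193042 = 0.5574

P(A|B) = 0.5574


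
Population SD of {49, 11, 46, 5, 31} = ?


Mean = 28.4000
Variance = 318.2400
SD = sqrt(318.2400) = 17.8393

SD = 17.8393


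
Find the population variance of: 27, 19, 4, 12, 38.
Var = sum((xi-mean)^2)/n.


Mean = 20.0000
Squared deviations: 49.0000, 1.0000, 256.0000, 64.0000, 324.0000
Sum = 694.0000
Variance = 694.0000/5 = 138.8000

Variance = 138.8000


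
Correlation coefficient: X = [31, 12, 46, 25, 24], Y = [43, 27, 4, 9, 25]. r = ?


Mean X = 27.6000, Mean Y = 21.6000
SD X = 11.074295, SD Y = 13.908271
Cov = -62.960000
r = -62.960000/(11.074295*13.908271) = -0.4088

r = -0.4088


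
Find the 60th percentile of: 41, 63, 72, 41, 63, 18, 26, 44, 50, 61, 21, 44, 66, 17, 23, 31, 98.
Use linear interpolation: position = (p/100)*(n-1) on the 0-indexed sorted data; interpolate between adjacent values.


Sorted: 17, 18, 21, 23, 26, 31, 41, 41, 44, 44, 50, 61, 63, 63, 66, 72, 98
n = 17
Index = 60/100 * 16 = 9.6000
Lower = data[9] = 44, Upper = data[10] = 50
P60 = 44 + 0.6000*(6) = 47.6000

P60 = 47.6000


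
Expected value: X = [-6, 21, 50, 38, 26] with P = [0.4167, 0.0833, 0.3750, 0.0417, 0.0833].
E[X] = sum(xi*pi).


E[X] = -6*0.4167 + 21*0.0833 + 50*0.3750 + 38*0.0417 + 26*0.0833
= -2.5002 + 1.7493 + 18.7500 + 1.5846 + 2.1658
= 21.7495

E[X] = 21.7495


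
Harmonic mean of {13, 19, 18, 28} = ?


Sum of reciprocals = 1/13 + 1/19 + 1/18 + 1/28 = 0.220824
HM = 4/0.220824 = 18.1139

HM = 18.1139


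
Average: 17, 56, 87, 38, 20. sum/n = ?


Sum = 17 + 56 + 87 + 38 + 20 = 218
n = 5
Mean = 218/5 = 43.6000

Mean = 43.6000


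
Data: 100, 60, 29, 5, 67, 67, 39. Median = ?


Sorted: 5, 29, 39, 60, 67, 67, 100
n = 7 (odd)
Middle value = 60

Median = 60


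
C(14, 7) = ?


C(14,7) = 14!/(7! × 7!)
= 87178291200/(5040 × 5040)
= 3432

C(14,7) = 3432


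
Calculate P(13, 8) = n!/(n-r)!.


P(13,8) = 13!/5!
= 6227020800/120
= 51891840

P(13,8) = 51891840


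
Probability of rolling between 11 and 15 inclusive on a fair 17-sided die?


Favorable outcomes (11 ≤ roll ≤ 15): 5
Total outcomes = 17
P = 5/17 = 0.2941

P = 0.2941


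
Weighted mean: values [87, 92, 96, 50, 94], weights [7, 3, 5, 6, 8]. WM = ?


Numerator = 87*7 + 92*3 + 96*5 + 50*6 + 94*8 = 2417
Denominator = 7 + 3 + 5 + 6 + 8 = 29
WM = 2417/29 = 83.3448

WM = 83.3448


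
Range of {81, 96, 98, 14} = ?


Max = 98, Min = 14
Range = 98 - 14 = 84

Range = 84


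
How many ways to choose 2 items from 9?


C(9,2) = 9!/(2! × 7!)
= 362880/(2 × 5040)
= 36

C(9,2) = 36


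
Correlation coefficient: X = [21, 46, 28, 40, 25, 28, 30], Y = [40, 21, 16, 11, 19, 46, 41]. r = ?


Mean X = 31.1429, Mean Y = 27.7143
SD X = 8.113984, SD Y = 13.089956
Cov = -50.673469
r = -50.673469/(8.113984*13.089956) = -0.4771

r = -0.4771


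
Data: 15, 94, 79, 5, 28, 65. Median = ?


Sorted: 5, 15, 28, 65, 79, 94
n = 6 (even)
Middle values: 28 and 65
Median = (28+65)/2 = 46.5000

Median = 46.5000


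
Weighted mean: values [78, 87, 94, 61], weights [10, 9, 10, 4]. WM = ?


Numerator = 78*10 + 87*9 + 94*10 + 61*4 = 2747
Denominator = 10 + 9 + 10 + 4 = 33
WM = 2747/33 = 83.2424

WM = 83.2424


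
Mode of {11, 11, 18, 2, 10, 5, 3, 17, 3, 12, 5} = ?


Frequencies: 2:1, 3:2, 5:2, 10:1, 11:2, 12:1, 17:1, 18:1
Max frequency = 2
Mode = 3, 5, 11

Mode = 3, 5, 11


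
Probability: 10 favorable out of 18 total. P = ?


P = 10/18 = 0.5556

P = 0.5556


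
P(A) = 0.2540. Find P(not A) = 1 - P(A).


P(not A) = 1 - 0.2540 = 0.7460

P(not A) = 0.7460


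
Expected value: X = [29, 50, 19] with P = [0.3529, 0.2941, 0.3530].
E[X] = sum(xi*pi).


E[X] = 29*0.3529 + 50*0.2941 + 19*0.3530
= 10.2341 + 14.7050 + 6.7070
= 31.6461

E[X] = 31.6461


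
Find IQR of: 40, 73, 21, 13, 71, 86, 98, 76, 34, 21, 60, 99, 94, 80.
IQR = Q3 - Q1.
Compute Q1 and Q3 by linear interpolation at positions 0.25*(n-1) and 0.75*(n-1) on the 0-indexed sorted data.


Sorted: 13, 21, 21, 34, 40, 60, 71, 73, 76, 80, 86, 94, 98, 99
Q1 (25th %ile) = 35.5000
Q3 (75th %ile) = 84.5000
IQR = 84.5000 - 35.5000 = 49.0000

IQR = 49.0000


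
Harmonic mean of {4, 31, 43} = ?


Sum of reciprocals = 1/4 + 1/31 + 1/43 = 0.305514
HM = 3/0.305514 = 9.8195

HM = 9.8195


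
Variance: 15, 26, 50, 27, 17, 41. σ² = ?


Mean = 29.3333
Squared deviations: 205.4444, 11.1111, 427.1111, 5.4444, 152.1111, 136.1111
Sum = 937.3333
Variance = 937.3333/6 = 156.2222

Variance = 156.2222
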